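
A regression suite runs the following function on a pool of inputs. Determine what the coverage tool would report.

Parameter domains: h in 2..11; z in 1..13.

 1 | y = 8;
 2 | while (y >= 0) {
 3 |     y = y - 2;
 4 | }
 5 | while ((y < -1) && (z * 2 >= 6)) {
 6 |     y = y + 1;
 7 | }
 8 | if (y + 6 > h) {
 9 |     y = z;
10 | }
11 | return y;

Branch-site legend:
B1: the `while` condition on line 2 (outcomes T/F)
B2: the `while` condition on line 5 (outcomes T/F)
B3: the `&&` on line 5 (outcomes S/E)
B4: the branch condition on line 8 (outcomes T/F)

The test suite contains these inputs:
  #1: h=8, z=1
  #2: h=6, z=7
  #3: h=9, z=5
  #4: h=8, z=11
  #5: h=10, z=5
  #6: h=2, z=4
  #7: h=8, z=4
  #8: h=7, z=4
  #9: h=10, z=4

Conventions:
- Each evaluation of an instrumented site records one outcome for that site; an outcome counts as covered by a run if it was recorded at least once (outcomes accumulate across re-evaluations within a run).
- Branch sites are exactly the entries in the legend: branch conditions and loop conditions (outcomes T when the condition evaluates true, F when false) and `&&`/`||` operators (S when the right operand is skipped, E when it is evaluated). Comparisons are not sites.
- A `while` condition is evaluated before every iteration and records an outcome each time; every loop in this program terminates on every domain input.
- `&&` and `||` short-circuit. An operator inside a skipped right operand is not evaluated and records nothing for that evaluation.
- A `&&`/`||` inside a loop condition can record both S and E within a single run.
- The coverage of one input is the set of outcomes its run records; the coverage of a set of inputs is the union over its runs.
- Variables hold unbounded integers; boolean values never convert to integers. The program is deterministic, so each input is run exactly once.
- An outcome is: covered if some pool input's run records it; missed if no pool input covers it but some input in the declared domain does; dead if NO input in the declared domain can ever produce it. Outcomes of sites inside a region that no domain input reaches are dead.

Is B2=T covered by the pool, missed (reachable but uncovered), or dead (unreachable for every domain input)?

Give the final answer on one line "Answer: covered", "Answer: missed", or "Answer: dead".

B2=T is recorded by pool input(s) 2, 3, 4, 5, 6, 7, 8, 9 -> covered

Answer: covered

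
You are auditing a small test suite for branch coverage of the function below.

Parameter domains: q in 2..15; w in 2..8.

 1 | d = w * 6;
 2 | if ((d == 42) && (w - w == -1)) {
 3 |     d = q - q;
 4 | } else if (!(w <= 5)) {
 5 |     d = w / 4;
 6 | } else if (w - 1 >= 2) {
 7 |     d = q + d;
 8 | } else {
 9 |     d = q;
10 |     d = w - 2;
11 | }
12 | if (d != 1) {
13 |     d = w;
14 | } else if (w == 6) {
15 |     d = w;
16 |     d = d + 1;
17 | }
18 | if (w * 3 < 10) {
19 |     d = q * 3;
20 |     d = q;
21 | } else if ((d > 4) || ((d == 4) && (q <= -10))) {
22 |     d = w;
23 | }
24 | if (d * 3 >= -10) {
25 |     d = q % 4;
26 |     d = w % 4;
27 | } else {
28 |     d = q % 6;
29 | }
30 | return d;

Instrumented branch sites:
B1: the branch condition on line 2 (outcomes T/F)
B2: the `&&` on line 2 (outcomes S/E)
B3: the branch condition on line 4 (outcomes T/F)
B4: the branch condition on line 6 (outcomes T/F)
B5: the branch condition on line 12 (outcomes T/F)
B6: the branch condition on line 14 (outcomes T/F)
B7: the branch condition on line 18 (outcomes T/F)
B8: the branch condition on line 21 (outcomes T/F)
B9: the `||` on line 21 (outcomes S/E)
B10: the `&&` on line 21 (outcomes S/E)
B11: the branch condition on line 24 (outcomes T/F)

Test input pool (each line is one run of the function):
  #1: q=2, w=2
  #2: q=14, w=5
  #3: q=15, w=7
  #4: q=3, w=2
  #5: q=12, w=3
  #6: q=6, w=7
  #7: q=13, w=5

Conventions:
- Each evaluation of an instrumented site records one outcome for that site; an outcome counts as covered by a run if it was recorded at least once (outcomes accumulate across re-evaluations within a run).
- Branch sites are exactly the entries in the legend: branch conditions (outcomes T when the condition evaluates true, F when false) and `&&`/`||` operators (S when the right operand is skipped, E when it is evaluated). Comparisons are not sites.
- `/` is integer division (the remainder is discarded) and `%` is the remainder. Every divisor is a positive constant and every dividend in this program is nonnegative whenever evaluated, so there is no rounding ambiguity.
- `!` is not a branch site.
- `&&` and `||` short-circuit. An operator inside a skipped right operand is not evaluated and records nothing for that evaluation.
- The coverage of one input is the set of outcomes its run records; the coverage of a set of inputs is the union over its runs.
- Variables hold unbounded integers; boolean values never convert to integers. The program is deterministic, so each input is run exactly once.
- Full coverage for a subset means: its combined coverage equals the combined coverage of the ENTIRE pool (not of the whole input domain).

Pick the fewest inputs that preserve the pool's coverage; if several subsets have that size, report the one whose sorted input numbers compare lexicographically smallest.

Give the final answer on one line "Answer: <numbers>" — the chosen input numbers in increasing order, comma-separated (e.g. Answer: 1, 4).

run #1 (q=2, w=2) runs B2->S, B1->F, B3->F, B4->F, B5->T, B7->T, B11->T; records B1=F, B2=S, B3=F, B4=F, B5=T, B7=T, B11=T
run #2 (q=14, w=5) runs B2->S, B1->F, B3->F, B4->T, B5->T, B7->F, B9->S, B8->T, B11->T; records B1=F, B2=S, B3=F, B4=T, B5=T, B7=F, B8=T, B9=S, B11=T
run #3 (q=15, w=7) runs B2->E, B1->F, B3->T, B5->F, B6->F, B7->F, B9->E, B10->S, B8->F, B11->T; records B1=F, B2=E, B3=T, B5=F, B6=F, B7=F, B8=F, B9=E, B10=S, B11=T
run #4 (q=3, w=2) runs B2->S, B1->F, B3->F, B4->F, B5->T, B7->T, B11->T; records B1=F, B2=S, B3=F, B4=F, B5=T, B7=T, B11=T
run #5 (q=12, w=3) runs B2->S, B1->F, B3->F, B4->T, B5->T, B7->T, B11->T; records B1=F, B2=S, B3=F, B4=T, B5=T, B7=T, B11=T
run #6 (q=6, w=7) runs B2->E, B1->F, B3->T, B5->F, B6->F, B7->F, B9->E, B10->S, B8->F, B11->T; records B1=F, B2=E, B3=T, B5=F, B6=F, B7=F, B8=F, B9=E, B10=S, B11=T
run #7 (q=13, w=5) runs B2->S, B1->F, B3->F, B4->T, B5->T, B7->F, B9->S, B8->T, B11->T; records B1=F, B2=S, B3=F, B4=T, B5=T, B7=F, B8=T, B9=S, B11=T
together the pool reaches 18 outcomes: B1=F, B2=S, B2=E, B3=T, B3=F, B4=T, B4=F, B5=T, B5=F, B6=F, B7=T, B7=F, B8=T, B8=F, B9=S, B9=E, B10=S, B11=T
size 1 is not enough: best union over all size-1 subsets is 10/18
size 2 is not enough: best union over all size-2 subsets is 16/18
inputs {1, 2, 3} (size 3) cover everything; no size-3 subset with a lexicographically smaller index list covers all 18

Answer: 1, 2, 3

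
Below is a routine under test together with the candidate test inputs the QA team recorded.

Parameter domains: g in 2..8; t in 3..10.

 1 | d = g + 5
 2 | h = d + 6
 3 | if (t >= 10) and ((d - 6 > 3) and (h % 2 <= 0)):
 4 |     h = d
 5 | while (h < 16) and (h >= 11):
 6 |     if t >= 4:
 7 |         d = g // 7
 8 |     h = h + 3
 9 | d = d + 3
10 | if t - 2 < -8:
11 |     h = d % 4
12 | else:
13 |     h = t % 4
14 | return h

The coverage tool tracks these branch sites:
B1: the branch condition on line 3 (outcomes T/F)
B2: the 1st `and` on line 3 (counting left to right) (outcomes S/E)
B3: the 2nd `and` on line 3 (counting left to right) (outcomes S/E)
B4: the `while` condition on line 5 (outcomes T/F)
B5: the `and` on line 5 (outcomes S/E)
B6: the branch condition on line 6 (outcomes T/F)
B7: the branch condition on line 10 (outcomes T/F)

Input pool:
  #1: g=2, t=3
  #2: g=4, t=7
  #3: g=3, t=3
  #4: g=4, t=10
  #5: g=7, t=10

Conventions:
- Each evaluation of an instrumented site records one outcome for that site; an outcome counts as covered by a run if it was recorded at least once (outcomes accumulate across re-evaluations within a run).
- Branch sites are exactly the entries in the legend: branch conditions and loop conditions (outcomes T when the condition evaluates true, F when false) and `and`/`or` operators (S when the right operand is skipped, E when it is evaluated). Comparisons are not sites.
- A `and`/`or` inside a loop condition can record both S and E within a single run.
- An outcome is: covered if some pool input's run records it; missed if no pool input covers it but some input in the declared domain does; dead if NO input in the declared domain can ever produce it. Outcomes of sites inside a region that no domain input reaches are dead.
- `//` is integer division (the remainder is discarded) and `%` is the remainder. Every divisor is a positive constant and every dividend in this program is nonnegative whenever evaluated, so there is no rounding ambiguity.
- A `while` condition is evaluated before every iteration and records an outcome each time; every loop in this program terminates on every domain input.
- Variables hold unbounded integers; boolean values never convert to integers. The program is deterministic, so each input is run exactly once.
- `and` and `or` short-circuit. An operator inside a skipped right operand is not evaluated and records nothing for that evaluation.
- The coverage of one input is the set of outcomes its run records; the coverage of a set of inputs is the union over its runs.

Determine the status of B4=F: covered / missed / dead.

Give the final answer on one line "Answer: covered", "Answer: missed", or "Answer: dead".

B4=F is recorded by pool input(s) 1, 2, 3, 4, 5 -> covered

Answer: covered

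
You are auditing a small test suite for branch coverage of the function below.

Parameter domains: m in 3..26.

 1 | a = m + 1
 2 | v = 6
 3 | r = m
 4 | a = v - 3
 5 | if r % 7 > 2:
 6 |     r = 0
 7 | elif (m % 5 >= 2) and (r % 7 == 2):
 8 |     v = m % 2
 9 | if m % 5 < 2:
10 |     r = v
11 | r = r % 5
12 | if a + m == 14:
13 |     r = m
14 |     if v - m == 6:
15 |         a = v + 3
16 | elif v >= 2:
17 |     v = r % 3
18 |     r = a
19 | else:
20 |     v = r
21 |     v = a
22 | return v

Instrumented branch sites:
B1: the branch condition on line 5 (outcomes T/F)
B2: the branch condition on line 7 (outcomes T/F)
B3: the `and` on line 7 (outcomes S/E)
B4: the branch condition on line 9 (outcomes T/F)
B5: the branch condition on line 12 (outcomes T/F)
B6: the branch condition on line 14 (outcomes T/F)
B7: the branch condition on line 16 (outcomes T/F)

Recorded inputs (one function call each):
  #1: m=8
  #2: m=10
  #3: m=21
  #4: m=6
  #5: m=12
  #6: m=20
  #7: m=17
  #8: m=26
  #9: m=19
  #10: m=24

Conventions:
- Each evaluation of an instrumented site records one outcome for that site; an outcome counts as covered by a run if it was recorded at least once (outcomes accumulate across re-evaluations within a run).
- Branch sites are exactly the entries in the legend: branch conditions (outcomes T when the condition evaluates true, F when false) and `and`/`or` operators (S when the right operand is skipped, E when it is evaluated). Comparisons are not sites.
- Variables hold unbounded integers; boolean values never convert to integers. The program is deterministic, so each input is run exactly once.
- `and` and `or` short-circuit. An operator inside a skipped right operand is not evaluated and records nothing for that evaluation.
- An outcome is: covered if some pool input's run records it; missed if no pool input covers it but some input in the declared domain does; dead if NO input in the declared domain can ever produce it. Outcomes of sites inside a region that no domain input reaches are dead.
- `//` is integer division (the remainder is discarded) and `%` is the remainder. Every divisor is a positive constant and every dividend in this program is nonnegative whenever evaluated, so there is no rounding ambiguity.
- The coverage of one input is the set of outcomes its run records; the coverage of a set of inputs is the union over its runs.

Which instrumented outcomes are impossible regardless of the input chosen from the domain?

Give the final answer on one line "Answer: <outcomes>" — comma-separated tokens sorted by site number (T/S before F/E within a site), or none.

checking every outcome against all 24 domain inputs:
  B6=T: zero occurrences over every domain input -> dead
  reachable outcomes have witnesses, e.g. B1=T (e.g. m=3), B1=F (e.g. m=7), B2=T (e.g. m=9), B2=F (e.g. m=7)

Answer: B6=T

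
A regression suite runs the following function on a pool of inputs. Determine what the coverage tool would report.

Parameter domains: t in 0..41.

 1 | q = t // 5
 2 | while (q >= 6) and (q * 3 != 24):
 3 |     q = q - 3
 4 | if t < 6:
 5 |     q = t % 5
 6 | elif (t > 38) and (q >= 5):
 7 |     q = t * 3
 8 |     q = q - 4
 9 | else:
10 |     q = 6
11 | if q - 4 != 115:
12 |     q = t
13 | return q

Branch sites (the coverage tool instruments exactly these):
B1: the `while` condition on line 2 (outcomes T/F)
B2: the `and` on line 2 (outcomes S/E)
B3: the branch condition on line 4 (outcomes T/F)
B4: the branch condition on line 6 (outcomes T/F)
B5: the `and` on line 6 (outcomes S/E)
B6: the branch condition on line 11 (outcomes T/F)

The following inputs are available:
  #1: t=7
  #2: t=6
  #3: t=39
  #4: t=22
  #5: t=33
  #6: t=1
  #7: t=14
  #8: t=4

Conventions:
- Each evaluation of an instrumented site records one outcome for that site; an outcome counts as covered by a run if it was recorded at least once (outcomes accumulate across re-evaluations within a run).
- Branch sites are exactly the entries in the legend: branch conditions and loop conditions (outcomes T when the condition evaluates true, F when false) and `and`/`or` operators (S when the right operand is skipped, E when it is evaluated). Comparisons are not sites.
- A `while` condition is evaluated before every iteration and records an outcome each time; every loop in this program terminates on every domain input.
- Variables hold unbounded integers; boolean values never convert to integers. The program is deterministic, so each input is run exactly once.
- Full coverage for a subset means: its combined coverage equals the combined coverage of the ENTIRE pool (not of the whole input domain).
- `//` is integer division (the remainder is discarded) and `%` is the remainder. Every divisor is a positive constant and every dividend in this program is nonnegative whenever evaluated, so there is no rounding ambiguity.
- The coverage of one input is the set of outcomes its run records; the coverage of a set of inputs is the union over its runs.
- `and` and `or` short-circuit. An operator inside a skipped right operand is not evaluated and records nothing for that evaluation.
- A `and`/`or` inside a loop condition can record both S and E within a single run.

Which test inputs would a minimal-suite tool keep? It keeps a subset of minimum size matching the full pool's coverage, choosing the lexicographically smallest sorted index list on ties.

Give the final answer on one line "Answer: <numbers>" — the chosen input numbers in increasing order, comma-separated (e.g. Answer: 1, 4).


#1 (t=7) -> covered: B1=F, B2=S, B3=F, B4=F, B5=S, B6=T
#2 (t=6) -> covered: B1=F, B2=S, B3=F, B4=F, B5=S, B6=T
#3 (t=39) -> covered: B1=T, B1=F, B2=S, B2=E, B3=F, B4=F, B5=E, B6=T
#4 (t=22) -> covered: B1=F, B2=S, B3=F, B4=F, B5=S, B6=T
#5 (t=33) -> covered: B1=T, B1=F, B2=S, B2=E, B3=F, B4=F, B5=S, B6=T
#6 (t=1) -> covered: B1=F, B2=S, B3=T, B6=T
#7 (t=14) -> covered: B1=F, B2=S, B3=F, B4=F, B5=S, B6=T
#8 (t=4) -> covered: B1=F, B2=S, B3=T, B6=T
union over all inputs: B1=T, B1=F, B2=S, B2=E, B3=T, B3=F, B4=F, B5=S, B5=E, B6=T (10 outcomes)
every size-1 subset falls short of the 10 outcomes (best: 8/10)
every size-2 subset falls short of the 10 outcomes (best: 9/10)
size 3: inputs {1, 3, 6} cover all 10 outcomes, and no lexicographically smaller subset of this size does
Answer: 1, 3, 6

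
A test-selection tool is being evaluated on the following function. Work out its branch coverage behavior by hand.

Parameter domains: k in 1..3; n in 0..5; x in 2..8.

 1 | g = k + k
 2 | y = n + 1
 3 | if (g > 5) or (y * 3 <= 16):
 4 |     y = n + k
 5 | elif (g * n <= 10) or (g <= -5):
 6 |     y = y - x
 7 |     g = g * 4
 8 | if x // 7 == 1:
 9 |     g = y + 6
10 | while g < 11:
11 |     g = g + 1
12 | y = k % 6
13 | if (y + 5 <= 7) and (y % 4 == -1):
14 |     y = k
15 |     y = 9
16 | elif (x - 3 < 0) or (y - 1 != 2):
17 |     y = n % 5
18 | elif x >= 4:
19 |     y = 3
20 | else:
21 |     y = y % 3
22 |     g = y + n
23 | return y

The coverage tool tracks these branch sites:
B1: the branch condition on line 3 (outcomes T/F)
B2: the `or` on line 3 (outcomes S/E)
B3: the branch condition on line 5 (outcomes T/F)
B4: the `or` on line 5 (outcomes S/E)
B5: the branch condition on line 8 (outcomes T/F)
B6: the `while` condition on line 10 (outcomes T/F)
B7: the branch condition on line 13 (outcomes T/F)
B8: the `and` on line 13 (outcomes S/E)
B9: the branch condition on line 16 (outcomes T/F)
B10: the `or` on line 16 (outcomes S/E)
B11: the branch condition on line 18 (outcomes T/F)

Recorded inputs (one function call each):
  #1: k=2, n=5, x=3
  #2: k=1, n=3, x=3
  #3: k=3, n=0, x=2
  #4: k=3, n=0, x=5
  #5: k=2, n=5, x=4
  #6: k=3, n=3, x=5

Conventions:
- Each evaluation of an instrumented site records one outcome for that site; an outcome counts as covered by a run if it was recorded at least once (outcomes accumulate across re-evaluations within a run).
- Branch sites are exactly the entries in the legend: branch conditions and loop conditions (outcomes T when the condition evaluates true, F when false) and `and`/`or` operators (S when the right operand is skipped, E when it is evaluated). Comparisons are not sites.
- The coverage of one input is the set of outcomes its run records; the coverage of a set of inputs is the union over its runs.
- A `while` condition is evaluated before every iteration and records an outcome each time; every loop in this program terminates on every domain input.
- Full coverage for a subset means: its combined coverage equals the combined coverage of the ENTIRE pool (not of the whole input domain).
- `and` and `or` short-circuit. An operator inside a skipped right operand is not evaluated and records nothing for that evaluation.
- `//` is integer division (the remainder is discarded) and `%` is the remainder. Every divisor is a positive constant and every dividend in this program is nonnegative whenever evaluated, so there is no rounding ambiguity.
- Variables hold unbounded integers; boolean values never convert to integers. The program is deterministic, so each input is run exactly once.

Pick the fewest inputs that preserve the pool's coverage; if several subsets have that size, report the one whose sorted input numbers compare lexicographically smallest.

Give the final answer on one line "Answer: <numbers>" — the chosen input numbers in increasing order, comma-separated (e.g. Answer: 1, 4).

run #1 (k=2, n=5, x=3) runs B2->E, B1->F, B4->E, B3->F, B5->F, B6->T, B6->T, B6->T, B6->T, B6->T, B6->T, B6->T, B6->F, B8->E, ...; records B1=F, B2=E, B3=F, B4=E, B5=F, B6=T, B6=F, B7=F, B8=E, B9=T, B10=E
run #2 (k=1, n=3, x=3) runs B2->E, B1->T, B5->F, B6->T, B6->T, B6->T, B6->T, B6->T, B6->T, B6->T, B6->T, B6->T, B6->F, B8->E, ...; records B1=T, B2=E, B5=F, B6=T, B6=F, B7=F, B8=E, B9=T, B10=E
run #3 (k=3, n=0, x=2) runs B2->S, B1->T, B5->F, B6->T, B6->T, B6->T, B6->T, B6->T, B6->F, B8->S, B7->F, B10->S, B9->T; records B1=T, B2=S, B5=F, B6=T, B6=F, B7=F, B8=S, B9=T, B10=S
run #4 (k=3, n=0, x=5) runs B2->S, B1->T, B5->F, B6->T, B6->T, B6->T, B6->T, B6->T, B6->F, B8->S, B7->F, B10->E, B9->F, B11->T; records B1=T, B2=S, B5=F, B6=T, B6=F, B7=F, B8=S, B9=F, B10=E, B11=T
run #5 (k=2, n=5, x=4) runs B2->E, B1->F, B4->E, B3->F, B5->F, B6->T, B6->T, B6->T, B6->T, B6->T, B6->T, B6->T, B6->F, B8->E, ...; records B1=F, B2=E, B3=F, B4=E, B5=F, B6=T, B6=F, B7=F, B8=E, B9=T, B10=E
run #6 (k=3, n=3, x=5) runs B2->S, B1->T, B5->F, B6->T, B6->T, B6->T, B6->T, B6->T, B6->F, B8->S, B7->F, B10->E, B9->F, B11->T; records B1=T, B2=S, B5=F, B6=T, B6=F, B7=F, B8=S, B9=F, B10=E, B11=T
union over all inputs: B1=T, B1=F, B2=S, B2=E, B3=F, B4=E, B5=F, B6=T, B6=F, B7=F, B8=S, B8=E, B9=T, B9=F, B10=S, B10=E, B11=T (17 outcomes)
every size-1 subset falls short of the 17 outcomes (best: 11/17)
every size-2 subset falls short of the 17 outcomes (best: 16/17)
size 3: inputs {1, 3, 4} cover all 17 outcomes, and no lexicographically smaller subset of this size does

Answer: 1, 3, 4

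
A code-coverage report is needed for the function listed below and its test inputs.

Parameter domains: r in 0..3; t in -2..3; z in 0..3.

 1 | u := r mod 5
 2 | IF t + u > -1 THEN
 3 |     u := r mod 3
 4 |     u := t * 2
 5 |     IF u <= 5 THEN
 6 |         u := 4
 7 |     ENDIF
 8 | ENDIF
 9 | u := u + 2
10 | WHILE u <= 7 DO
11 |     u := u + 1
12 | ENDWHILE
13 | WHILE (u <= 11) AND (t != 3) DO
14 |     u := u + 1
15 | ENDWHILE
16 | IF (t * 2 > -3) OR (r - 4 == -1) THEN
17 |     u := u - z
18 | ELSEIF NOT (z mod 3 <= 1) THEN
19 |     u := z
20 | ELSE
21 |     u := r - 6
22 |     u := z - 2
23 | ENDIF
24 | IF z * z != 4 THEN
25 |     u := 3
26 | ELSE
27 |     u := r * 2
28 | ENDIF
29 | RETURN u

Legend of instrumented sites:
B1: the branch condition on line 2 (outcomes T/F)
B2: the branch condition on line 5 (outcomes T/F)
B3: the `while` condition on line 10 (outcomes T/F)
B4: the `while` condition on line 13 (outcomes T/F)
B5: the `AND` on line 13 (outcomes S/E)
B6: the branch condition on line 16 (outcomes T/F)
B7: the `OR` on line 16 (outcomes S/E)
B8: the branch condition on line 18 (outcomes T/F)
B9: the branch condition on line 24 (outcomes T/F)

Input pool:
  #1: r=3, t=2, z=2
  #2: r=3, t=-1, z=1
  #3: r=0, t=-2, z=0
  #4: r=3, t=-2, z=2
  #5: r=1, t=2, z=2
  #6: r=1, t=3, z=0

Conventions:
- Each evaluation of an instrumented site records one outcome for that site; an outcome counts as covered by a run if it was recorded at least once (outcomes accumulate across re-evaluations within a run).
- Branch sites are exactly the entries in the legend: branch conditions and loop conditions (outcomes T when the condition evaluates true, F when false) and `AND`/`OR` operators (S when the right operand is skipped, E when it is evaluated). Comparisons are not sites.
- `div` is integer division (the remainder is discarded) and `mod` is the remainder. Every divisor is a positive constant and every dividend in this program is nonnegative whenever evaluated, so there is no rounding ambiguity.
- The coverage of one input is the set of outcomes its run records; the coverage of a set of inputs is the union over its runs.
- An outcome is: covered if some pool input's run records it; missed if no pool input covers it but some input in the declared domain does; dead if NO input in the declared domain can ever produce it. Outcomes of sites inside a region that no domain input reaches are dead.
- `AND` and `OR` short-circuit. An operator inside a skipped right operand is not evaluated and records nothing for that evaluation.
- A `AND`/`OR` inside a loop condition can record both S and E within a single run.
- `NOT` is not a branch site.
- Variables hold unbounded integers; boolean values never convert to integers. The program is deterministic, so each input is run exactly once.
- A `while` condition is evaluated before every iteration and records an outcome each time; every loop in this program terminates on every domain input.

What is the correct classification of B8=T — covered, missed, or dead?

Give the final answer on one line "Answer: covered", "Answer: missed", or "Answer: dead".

no pool input records B8=T
but domain input (r=0, t=-2, z=2) does record it -> reachable, so missed

Answer: missed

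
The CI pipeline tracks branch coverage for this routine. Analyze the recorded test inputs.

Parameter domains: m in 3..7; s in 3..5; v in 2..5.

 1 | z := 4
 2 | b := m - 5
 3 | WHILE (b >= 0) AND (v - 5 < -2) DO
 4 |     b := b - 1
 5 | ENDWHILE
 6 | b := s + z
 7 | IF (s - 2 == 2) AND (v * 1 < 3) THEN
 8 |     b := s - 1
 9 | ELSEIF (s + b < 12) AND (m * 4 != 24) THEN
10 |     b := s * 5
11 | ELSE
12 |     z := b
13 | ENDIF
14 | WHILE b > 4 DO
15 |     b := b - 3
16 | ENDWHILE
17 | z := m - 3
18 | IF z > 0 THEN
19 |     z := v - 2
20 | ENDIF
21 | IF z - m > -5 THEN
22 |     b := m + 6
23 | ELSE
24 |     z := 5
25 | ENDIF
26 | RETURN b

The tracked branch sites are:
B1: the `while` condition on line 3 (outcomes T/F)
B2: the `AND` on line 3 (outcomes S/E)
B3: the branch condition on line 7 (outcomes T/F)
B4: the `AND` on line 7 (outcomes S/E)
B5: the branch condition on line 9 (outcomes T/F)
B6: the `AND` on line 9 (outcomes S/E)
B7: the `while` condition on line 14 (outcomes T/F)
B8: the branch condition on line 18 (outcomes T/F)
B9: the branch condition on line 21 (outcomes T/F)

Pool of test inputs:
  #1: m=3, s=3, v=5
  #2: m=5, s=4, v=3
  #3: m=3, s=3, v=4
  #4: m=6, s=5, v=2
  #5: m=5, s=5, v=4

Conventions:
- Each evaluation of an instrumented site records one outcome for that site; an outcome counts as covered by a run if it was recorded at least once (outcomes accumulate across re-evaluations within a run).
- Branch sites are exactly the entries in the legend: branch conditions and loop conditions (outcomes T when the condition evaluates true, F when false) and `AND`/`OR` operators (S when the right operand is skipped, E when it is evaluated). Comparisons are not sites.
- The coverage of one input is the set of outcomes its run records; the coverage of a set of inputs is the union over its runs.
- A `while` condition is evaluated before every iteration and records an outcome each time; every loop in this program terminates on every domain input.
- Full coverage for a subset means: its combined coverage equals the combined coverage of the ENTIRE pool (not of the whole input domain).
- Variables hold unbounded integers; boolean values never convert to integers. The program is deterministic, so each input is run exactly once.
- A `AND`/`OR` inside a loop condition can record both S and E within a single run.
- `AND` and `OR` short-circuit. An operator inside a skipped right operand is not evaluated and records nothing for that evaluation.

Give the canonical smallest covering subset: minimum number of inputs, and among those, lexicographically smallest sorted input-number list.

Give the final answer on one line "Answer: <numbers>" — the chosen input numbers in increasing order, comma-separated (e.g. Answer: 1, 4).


input #1, m=3, s=3, v=5: events B2->S, B1->F, B4->S, B3->F, B6->E, B5->T, B7->T, B7->T, B7->T, B7->T, B7->F, B8->F, B9->T; outcomes B1=F, B2=S, B3=F, B4=S, B5=T, B6=E, B7=T, B7=F, B8=F, B9=T
input #2, m=5, s=4, v=3: events B2->E, B1->F, B4->E, B3->F, B6->S, B5->F, B7->T, B7->T, B7->F, B8->T, B9->T; outcomes B1=F, B2=E, B3=F, B4=E, B5=F, B6=S, B7=T, B7=F, B8=T, B9=T
input #3, m=3, s=3, v=4: events B2->S, B1->F, B4->S, B3->F, B6->E, B5->T, B7->T, B7->T, B7->T, B7->T, B7->F, B8->F, B9->T; outcomes B1=F, B2=S, B3=F, B4=S, B5=T, B6=E, B7=T, B7=F, B8=F, B9=T
input #4, m=6, s=5, v=2: events B2->E, B1->T, B2->E, B1->T, B2->S, B1->F, B4->S, B3->F, B6->S, B5->F, B7->T, B7->T, B7->F, B8->T, ...; outcomes B1=T, B1=F, B2=S, B2=E, B3=F, B4=S, B5=F, B6=S, B7=T, B7=F, B8=T, B9=F
input #5, m=5, s=5, v=4: events B2->E, B1->F, B4->S, B3->F, B6->S, B5->F, B7->T, B7->T, B7->F, B8->T, B9->T; outcomes B1=F, B2=E, B3=F, B4=S, B5=F, B6=S, B7=T, B7=F, B8=T, B9=T
together the pool reaches 17 outcomes: B1=T, B1=F, B2=S, B2=E, B3=F, B4=S, B4=E, B5=T, B5=F, B6=S, B6=E, B7=T, B7=F, B8=T, B8=F, B9=T, B9=F
no size-1 subset reaches all 17 outcomes (best union: 12/17)
no size-2 subset reaches all 17 outcomes (best union: 16/17)
at size 3, {1, 2, 4} reaches all 17 outcomes; every lexicographically earlier size-3 subset fails
Answer: 1, 2, 4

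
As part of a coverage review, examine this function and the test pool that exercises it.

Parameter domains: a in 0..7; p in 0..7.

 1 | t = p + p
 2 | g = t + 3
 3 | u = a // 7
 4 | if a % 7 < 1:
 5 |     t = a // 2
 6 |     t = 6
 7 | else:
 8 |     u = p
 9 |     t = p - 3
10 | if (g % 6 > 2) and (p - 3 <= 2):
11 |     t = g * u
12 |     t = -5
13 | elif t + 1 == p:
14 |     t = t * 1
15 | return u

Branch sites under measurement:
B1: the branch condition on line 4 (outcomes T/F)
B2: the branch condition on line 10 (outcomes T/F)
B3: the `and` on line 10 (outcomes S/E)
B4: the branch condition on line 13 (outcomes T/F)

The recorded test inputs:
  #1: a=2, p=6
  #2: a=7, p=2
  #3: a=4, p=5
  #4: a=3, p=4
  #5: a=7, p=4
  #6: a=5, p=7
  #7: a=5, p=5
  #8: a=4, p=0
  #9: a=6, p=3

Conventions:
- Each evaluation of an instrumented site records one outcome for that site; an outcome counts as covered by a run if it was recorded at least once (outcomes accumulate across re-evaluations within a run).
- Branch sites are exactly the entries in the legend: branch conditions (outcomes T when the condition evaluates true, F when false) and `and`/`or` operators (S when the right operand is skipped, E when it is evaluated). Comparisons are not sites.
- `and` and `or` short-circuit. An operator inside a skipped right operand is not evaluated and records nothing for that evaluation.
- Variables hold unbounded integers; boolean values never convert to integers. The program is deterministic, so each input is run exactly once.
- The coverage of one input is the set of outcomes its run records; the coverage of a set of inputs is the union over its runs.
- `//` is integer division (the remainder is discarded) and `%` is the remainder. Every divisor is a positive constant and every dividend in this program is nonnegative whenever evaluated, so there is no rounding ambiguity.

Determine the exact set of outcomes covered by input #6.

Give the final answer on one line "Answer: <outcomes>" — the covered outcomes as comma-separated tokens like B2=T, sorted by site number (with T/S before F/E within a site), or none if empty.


Running input #6 (a=5, p=7), event by event:
  B1->F, B3->E, B2->F, B4->F
as a set, this run covers: B1=F, B2=F, B3=E, B4=F
Answer: B1=F, B2=F, B3=E, B4=F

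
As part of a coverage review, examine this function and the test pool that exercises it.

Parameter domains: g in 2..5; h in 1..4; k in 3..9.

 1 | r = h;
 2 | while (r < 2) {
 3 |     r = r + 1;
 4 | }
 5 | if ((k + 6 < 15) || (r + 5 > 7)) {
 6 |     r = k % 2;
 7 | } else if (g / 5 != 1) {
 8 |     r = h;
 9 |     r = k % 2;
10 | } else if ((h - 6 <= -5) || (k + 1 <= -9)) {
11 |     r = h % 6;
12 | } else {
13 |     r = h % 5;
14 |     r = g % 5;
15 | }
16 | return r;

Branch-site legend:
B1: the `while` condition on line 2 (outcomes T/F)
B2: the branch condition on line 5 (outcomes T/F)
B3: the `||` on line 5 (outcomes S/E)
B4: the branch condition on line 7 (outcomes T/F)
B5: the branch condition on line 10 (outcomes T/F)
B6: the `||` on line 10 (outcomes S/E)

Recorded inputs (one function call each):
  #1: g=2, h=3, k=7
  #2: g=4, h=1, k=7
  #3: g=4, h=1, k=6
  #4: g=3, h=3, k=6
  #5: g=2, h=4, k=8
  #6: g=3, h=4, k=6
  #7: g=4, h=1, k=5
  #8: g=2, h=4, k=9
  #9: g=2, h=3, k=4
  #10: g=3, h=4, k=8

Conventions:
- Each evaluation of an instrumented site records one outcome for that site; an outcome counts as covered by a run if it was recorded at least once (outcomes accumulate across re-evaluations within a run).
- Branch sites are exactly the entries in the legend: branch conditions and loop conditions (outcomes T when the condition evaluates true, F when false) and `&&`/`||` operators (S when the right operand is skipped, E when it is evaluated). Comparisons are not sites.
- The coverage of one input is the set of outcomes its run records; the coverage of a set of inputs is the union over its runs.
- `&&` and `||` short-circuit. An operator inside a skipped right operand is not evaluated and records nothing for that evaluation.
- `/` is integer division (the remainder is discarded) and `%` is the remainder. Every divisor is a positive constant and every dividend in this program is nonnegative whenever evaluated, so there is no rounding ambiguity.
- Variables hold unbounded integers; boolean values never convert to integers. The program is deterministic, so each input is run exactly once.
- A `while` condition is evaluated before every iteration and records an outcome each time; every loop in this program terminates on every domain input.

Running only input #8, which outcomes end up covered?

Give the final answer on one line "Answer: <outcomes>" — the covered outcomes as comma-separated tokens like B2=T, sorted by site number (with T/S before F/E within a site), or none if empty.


Simulating input #8 (g=2, h=4, k=9) step by step:
  B1->F, B3->E, B2->T
as a set, this run covers: B1=F, B2=T, B3=E
Answer: B1=F, B2=T, B3=E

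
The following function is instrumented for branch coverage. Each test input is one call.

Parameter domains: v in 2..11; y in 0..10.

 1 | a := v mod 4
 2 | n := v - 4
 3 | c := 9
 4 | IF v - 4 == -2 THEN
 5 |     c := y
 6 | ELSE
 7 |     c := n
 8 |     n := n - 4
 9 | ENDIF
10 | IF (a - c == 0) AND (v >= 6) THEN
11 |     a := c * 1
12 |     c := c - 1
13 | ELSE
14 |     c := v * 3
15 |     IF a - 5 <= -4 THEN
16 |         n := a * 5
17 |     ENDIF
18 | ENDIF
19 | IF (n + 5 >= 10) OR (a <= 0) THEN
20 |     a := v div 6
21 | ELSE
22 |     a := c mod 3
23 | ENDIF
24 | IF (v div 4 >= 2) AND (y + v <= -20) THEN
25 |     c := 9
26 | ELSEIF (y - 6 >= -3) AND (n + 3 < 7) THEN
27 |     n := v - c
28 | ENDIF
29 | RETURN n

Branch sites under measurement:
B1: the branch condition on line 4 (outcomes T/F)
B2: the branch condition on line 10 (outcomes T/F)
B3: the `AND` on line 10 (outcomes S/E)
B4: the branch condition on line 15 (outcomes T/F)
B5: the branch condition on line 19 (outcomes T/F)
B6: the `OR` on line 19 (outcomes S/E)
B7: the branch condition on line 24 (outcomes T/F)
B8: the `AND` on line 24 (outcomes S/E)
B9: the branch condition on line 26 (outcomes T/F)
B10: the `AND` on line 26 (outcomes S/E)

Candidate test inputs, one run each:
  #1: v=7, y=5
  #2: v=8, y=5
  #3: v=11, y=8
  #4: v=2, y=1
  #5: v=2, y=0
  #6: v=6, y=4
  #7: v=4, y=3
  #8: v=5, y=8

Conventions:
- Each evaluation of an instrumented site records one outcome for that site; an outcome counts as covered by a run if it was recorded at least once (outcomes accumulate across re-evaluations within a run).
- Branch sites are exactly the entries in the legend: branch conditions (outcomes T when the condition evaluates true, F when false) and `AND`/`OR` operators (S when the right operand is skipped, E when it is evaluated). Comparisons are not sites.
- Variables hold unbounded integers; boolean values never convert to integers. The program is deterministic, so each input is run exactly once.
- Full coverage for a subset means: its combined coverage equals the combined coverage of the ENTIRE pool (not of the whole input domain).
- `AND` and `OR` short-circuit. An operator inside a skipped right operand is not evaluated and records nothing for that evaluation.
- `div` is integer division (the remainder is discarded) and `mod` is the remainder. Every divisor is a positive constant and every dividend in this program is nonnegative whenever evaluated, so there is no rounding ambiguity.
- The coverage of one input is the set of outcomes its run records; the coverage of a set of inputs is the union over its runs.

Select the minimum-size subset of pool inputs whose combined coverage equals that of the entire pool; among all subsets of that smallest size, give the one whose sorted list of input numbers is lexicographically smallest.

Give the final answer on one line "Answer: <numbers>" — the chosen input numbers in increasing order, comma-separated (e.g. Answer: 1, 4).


#1 (v=7, y=5) -> covered: B1=F, B2=T, B3=E, B5=F, B6=E, B7=F, B8=S, B9=T, B10=E
#2 (v=8, y=5) -> covered: B1=F, B2=F, B3=S, B4=T, B5=T, B6=E, B7=F, B8=E, B9=T, B10=E
#3 (v=11, y=8) -> covered: B1=F, B2=F, B3=S, B4=F, B5=F, B6=E, B7=F, B8=E, B9=T, B10=E
#4 (v=2, y=1) -> covered: B1=T, B2=F, B3=S, B4=F, B5=F, B6=E, B7=F, B8=S, B9=F, B10=S
#5 (v=2, y=0) -> covered: B1=T, B2=F, B3=S, B4=F, B5=F, B6=E, B7=F, B8=S, B9=F, B10=S
#6 (v=6, y=4) -> covered: B1=F, B2=T, B3=E, B5=F, B6=E, B7=F, B8=S, B9=T, B10=E
#7 (v=4, y=3) -> covered: B1=F, B2=F, B3=E, B4=T, B5=T, B6=E, B7=F, B8=S, B9=T, B10=E
#8 (v=5, y=8) -> covered: B1=F, B2=F, B3=E, B4=T, B5=T, B6=S, B7=F, B8=S, B9=F, B10=E
together the pool reaches 19 outcomes: B1=T, B1=F, B2=T, B2=F, B3=S, B3=E, B4=T, B4=F, B5=T, B5=F, B6=S, B6=E, B7=F, B8=S, B8=E, B9=T, B9=F, B10=S, B10=E
checked all size-1 subsets: none covers 19 outcomes (max 10/19)
checked all size-2 subsets: none covers 19 outcomes (max 16/19)
checked all size-3 subsets: none covers 19 outcomes (max 18/19)
at size 4, {1, 2, 4, 8} reaches all 19 outcomes; every lexicographically earlier size-4 subset fails
Answer: 1, 2, 4, 8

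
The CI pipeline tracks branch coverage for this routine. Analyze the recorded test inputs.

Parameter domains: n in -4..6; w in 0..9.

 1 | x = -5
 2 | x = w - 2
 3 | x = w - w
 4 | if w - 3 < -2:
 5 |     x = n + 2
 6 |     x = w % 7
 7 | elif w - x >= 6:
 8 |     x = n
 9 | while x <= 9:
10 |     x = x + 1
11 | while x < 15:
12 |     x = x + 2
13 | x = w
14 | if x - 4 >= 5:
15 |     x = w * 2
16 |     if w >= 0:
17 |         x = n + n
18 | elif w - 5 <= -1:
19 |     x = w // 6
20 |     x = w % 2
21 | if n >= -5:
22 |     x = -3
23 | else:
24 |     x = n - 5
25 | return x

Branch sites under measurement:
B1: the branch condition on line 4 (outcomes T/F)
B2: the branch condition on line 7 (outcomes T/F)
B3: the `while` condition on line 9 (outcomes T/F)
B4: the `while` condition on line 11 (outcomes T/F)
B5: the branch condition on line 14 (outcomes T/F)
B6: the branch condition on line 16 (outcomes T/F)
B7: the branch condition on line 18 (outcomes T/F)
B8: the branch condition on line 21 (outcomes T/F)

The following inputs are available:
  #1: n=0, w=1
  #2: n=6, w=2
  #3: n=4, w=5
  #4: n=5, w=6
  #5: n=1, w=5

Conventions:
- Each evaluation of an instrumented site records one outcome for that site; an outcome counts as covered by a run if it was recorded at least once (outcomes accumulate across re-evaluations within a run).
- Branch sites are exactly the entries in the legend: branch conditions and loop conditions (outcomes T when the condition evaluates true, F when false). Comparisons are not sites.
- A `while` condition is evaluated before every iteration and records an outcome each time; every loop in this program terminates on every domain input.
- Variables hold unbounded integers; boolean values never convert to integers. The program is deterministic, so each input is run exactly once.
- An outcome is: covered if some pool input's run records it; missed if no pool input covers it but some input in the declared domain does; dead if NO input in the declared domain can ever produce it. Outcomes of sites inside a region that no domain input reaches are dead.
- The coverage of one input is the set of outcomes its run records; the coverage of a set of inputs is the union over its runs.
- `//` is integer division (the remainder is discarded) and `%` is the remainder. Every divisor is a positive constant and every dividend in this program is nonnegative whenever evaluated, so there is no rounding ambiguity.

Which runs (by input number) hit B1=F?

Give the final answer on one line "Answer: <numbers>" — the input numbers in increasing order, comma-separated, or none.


input #1 (n=0, w=1): hits B1=F
input #2 (n=6, w=2): hits B1=F
input #3 (n=4, w=5): hits B1=F
input #4 (n=5, w=6): hits B1=F
input #5 (n=1, w=5): hits B1=F
Answer: 1, 2, 3, 4, 5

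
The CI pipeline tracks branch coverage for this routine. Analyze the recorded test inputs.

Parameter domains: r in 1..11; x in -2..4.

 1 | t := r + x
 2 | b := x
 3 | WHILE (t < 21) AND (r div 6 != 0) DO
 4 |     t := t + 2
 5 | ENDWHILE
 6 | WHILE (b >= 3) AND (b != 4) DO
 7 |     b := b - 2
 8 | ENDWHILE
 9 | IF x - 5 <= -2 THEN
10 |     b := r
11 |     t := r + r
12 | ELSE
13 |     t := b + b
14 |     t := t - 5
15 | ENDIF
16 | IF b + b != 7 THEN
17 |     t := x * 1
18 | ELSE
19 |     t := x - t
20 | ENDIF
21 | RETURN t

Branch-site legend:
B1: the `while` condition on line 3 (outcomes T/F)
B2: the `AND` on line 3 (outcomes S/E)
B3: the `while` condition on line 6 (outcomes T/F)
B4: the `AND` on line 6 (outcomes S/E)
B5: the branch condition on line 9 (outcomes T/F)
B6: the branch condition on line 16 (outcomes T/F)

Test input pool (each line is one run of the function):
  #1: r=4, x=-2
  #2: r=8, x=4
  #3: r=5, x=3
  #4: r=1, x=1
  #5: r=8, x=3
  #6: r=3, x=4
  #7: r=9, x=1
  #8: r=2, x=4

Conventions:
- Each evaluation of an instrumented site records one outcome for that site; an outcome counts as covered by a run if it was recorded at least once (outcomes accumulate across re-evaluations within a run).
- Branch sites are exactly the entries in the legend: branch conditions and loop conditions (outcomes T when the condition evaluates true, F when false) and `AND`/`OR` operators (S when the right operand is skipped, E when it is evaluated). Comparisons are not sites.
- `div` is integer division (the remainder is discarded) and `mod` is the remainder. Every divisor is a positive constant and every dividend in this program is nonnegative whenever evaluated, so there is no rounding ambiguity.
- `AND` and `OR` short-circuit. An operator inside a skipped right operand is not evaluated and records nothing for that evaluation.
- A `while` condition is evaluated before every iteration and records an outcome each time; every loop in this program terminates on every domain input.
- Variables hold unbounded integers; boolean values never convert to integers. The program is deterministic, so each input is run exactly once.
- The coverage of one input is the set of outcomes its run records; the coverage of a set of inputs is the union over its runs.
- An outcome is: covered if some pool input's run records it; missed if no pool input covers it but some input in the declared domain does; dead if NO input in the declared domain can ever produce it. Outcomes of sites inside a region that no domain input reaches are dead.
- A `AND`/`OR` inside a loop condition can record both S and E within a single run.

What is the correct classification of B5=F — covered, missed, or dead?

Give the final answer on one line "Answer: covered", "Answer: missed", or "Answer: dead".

B5=F is recorded by pool input(s) 2, 6, 8 -> covered

Answer: covered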